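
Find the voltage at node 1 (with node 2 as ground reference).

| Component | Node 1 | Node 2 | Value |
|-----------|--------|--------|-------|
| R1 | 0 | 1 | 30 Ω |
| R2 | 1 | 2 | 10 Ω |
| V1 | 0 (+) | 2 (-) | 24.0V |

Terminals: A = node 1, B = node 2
Nodal analysis, taking node 2 as the 0 V reference.
Source V1 fixes V_0 = 24 V.
KCL at each unknown node (sum of currents leaving = 0; resistances in Ω):
  Node 1: (V_1 - 24)/30 + (V_1 - 0)/10 = 0
Collecting terms: 0.1333 × V_1 = 0.8  =>  V_1 = 6 V
The requested potential is V_1 = 6 V.

Final answer: V_1 = 6 V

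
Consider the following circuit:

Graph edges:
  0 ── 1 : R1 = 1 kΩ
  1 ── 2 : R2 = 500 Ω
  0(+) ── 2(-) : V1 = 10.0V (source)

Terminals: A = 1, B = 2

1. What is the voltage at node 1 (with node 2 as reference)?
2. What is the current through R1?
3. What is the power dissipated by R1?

Nodal analysis, taking node 2 as the 0 V reference.
Source V1 fixes V_0 = 10 V.
KCL at each unknown node (sum of currents leaving = 0; resistances in Ω):
  Node 1: (V_1 - 10)/1000 + (V_1 - 0)/500 = 0
Collecting terms: 0.003 × V_1 = 0.01  =>  V_1 = 3.333 V
Part 1:
  Read off the nodal solution: V_1 = 3.333 V
Part 2:
  I_R1 = (V_0 - V_1)/R1 = (10 - 3.333)/1000 = 0.006667 A
  Magnitude: I_R1 = 0.006667 A
Part 3:
  I_R1 = (V_0 - V_1)/R1 = (10 - 3.333)/1000 = 0.006667 A
  P_R1 = I_R1² × R1 = (0.006667)² × 1000 = 0.04444 W

Final answers:
1. V_1 = 3.333 V
2. I_R1 = 0.006667 A
3. P_R1 = 0.04444 W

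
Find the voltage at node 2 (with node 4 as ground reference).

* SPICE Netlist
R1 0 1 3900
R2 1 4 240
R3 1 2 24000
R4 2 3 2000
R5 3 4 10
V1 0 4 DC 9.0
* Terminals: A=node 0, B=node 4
Nodal analysis, taking node 4 as the 0 V reference.
Source V1 fixes V_0 = 9 V.
KCL at each unknown node (sum of currents leaving = 0; resistances in Ω):
  Node 1: (V_1 - 9)/3900 + (V_1 - 0)/240 + (V_1 - V_2)/24000 = 0
  Node 2: (V_2 - V_1)/24000 + (V_2 - V_3)/2000 = 0
  Node 3: (V_3 - V_2)/2000 + (V_3 - 0)/10 = 0
Collecting terms (coefficients in siemens):
  0.004465·V_1 - 0.00004167·V_2 = 0.002308
  0.0005417·V_2 - 0.00004167·V_1 - 0.0005·V_3 = 0
  0.1005·V_3 - 0.0005·V_2 = 0
Solving these 3 simultaneous equations (Gaussian elimination) gives:
  V_1 = 0.5172 V, V_2 = 0.03997 V, V_3 = 0.0001989 V
The requested potential is V_2 = 0.03997 V.

Final answer: V_2 = 0.03997 V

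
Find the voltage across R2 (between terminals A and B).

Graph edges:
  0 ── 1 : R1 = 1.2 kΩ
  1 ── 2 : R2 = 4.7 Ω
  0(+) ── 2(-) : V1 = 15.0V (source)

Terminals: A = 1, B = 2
R1 and R2 are in series across V1 (node 0 → node 1 → node 2), and the output A–B is taken across R2, so this is a voltage divider.
Series current: I = V1/(R1 + R2) = 15/(1200 + 4.7) = 15/1205 = 0.01245 A
V_R2 = I × R2 = V1 × R2/(R1 + R2) = 15 × 4.7/1205 = 0.05852 V

Final answer: 0.05852 V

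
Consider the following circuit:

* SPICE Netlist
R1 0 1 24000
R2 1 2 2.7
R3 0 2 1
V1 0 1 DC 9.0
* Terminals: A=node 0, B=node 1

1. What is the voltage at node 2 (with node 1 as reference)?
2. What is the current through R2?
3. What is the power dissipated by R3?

Nodal analysis, taking node 1 as the 0 V reference.
Source V1 fixes V_0 = 9 V.
KCL at each unknown node (sum of currents leaving = 0; resistances in Ω):
  Node 2: (V_2 - 0)/2.7 + (V_2 - 9)/1 = 0
Collecting terms: 1.37 × V_2 = 9  =>  V_2 = 6.568 V
Part 1:
  Read off the nodal solution: V_2 = 6.568 V
Part 2:
  I_R2 = (V_1 - V_2)/R2 = (0 - 6.568)/2.7 = -2.432 A
  Magnitude: I_R2 = 2.432 A
Part 3:
  I_R3 = (V_0 - V_2)/R3 = (9 - 6.568)/1 = 2.432 A
  P_R3 = I_R3² × R3 = (2.432)² × 1 = 5.917 W

Final answers:
1. V_2 = 6.568 V
2. I_R2 = 2.432 A
3. P_R3 = 5.917 W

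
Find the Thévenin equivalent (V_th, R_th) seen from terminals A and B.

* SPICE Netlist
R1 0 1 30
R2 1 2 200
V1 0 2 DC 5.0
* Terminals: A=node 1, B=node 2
Step 1 — V_th is the open-circuit voltage V_A - V_B (nothing connected across the terminals).
Nodal analysis, taking node 2 as the 0 V reference.
Source V1 fixes V_0 = 5 V.
KCL at each unknown node (sum of currents leaving = 0; resistances in Ω):
  Node 1: (V_1 - 5)/30 + (V_1 - 0)/200 = 0
Collecting terms: 0.03833 × V_1 = 0.1667  =>  V_1 = 4.348 V
V_th = V_1 - V_2 = 4.348 - 0 = 4.348 V
Step 2 — R_th: zero the source — replace V1 by a short circuit (node 2 merges into node 0) — and find the resistance seen between A (node 1) and B (node 0).
Reduce the network between node 1 (A) and node 0 (B) by series/parallel combination:
  Rp1 = R1 ‖ R2 (parallel, both between nodes 0 and 1) = 1/(1/30 + 1/200) = 26.09 Ω
R_th = 26.09 Ω

Final answer: V_th = 4.348 V, R_th = 26.09 Ω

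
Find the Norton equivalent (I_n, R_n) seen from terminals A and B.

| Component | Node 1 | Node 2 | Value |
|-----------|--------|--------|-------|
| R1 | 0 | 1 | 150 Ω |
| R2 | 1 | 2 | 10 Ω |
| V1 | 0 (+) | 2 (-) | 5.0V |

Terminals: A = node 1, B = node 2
Find the Thévenin equivalent first; then I_n = V_th/R_th and R_n = R_th.
Step 1 — V_th is the open-circuit voltage V_A - V_B (nothing connected across the terminals).
Nodal analysis, taking node 2 as the 0 V reference.
Source V1 fixes V_0 = 5 V.
KCL at each unknown node (sum of currents leaving = 0; resistances in Ω):
  Node 1: (V_1 - 5)/150 + (V_1 - 0)/10 = 0
Collecting terms: 0.1067 × V_1 = 0.03333  =>  V_1 = 0.3125 V
V_th = V_1 - V_2 = 0.3125 - 0 = 0.3125 V
Step 2 — R_th: zero the source — replace V1 by a short circuit (node 2 merges into node 0) — and find the resistance seen between A (node 1) and B (node 0).
Reduce the network between node 1 (A) and node 0 (B) by series/parallel combination:
  Rp1 = R1 ‖ R2 (parallel, both between nodes 0 and 1) = 1/(1/150 + 1/10) = 9.375 Ω
R_th = 9.375 Ω
I_n = V_th/R_th = 0.3125/9.375 = 0.03333 A, and R_n = R_th = 9.375 Ω

Final answer: I_n = 0.03333 A, R_n = 9.375 Ω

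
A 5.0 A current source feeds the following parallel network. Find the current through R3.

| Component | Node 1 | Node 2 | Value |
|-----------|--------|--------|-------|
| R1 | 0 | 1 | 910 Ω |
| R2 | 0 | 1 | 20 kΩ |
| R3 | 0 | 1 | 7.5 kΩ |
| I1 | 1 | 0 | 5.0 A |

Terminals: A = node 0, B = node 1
All resistors sit directly between nodes 0 and 1, so they are in parallel and share one voltage V; the full source current 5 A splits among them.
1/R_par = 1/910 + 1/20000 + 1/7500 = 0.001282 S  =>  R_par = 779.9 Ω
V = I × R_par = 5 × 779.9 = 3899 V
I_R3 = V/R3 = 3899/7500 = 0.5199 A

Final answer: 0.5199 A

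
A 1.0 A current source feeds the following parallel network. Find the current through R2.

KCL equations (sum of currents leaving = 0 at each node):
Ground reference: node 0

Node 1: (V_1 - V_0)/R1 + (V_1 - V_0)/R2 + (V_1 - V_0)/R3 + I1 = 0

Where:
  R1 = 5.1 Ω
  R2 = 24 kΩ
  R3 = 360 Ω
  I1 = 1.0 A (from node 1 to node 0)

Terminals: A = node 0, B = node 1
All resistors sit directly between nodes 0 and 1, so they are in parallel and share one voltage V; the full source current 1 A splits among them.
1/R_par = 1/5.1 + 1/24000 + 1/360 = 0.1989 S  =>  R_par = 5.028 Ω
V = I × R_par = 1 × 5.028 = 5.028 V
I_R2 = V/R2 = 5.028/24000 = 0.0002095 A

Final answer: 0.0002095 A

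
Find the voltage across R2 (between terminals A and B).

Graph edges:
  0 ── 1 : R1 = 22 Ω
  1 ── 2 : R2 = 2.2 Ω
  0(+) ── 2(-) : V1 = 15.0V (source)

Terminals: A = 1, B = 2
R1 and R2 are in series across V1 (node 0 → node 1 → node 2), and the output A–B is taken across R2, so this is a voltage divider.
Series current: I = V1/(R1 + R2) = 15/(22 + 2.2) = 15/24.2 = 0.6198 A
V_R2 = I × R2 = V1 × R2/(R1 + R2) = 15 × 2.2/24.2 = 1.364 V

Final answer: 1.364 V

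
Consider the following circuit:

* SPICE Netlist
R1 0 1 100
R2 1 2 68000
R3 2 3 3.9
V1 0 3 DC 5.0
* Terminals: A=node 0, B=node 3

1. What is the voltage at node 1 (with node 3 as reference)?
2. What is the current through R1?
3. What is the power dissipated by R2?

Nodal analysis, taking node 3 as the 0 V reference.
Source V1 fixes V_0 = 5 V.
KCL at each unknown node (sum of currents leaving = 0; resistances in Ω):
  Node 1: (V_1 - 5)/100 + (V_1 - V_2)/68000 = 0
  Node 2: (V_2 - V_1)/68000 + (V_2 - 0)/3.9 = 0
Collecting terms (coefficients in siemens):
  0.01001·V_1 - 0.00001471·V_2 = 0.05
  0.2564·V_2 - 0.00001471·V_1 = 0
Determinant D = (0.01001)(0.2564) - (-0.00001471)(-0.00001471) = 0.002568
V_1 = [(0.05)(0.2564) - (-0.00001471)(0)]/D = 4.993 V
V_2 = [(0.01001)(0) - (0.05)(-0.00001471)]/D = 0.0002863 V
Part 1:
  Read off the nodal solution: V_1 = 4.993 V
Part 2:
  I_R1 = (V_0 - V_1)/R1 = (5 - 4.993)/100 = 0.00007342 A
  Magnitude: I_R1 = 0.00007342 A
Part 3:
  I_R2 = (V_1 - V_2)/R2 = (4.993 - 0.0002863)/68000 = 0.00007342 A
  P_R2 = I_R2² × R2 = (0.00007342)² × 68000 = 0.0003665 W

Final answers:
1. V_1 = 4.993 V
2. I_R1 = 7.342e-05 A
3. P_R2 = 0.0003665 W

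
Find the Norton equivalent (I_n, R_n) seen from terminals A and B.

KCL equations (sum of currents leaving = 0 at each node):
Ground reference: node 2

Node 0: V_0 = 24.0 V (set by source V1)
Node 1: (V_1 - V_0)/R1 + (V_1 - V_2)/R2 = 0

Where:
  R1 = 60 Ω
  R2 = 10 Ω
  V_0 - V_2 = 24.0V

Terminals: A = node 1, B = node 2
Find the Thévenin equivalent first; then I_n = V_th/R_th and R_n = R_th.
Step 1 — V_th is the open-circuit voltage V_A - V_B (nothing connected across the terminals).
Nodal analysis, taking node 2 as the 0 V reference.
Source V1 fixes V_0 = 24 V.
KCL at each unknown node (sum of currents leaving = 0; resistances in Ω):
  Node 1: (V_1 - 24)/60 + (V_1 - 0)/10 = 0
Collecting terms: 0.1167 × V_1 = 0.4  =>  V_1 = 3.429 V
V_th = V_1 - V_2 = 3.429 - 0 = 3.429 V
Step 2 — R_th: zero the source — replace V1 by a short circuit (node 2 merges into node 0) — and find the resistance seen between A (node 1) and B (node 0).
Reduce the network between node 1 (A) and node 0 (B) by series/parallel combination:
  Rp1 = R1 ‖ R2 (parallel, both between nodes 0 and 1) = 1/(1/60 + 1/10) = 8.571 Ω
R_th = 8.571 Ω
I_n = V_th/R_th = 3.429/8.571 = 0.4 A, and R_n = R_th = 8.571 Ω

Final answer: I_n = 0.4 A, R_n = 8.571 Ω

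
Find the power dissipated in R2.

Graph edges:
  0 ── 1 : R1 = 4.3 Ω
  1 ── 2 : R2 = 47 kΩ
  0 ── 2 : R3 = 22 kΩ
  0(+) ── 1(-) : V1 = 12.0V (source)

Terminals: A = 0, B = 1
Nodal analysis, taking node 1 as the 0 V reference.
Source V1 fixes V_0 = 12 V.
KCL at each unknown node (sum of currents leaving = 0; resistances in Ω):
  Node 2: (V_2 - 0)/47000 + (V_2 - 12)/22000 = 0
Collecting terms: 0.00006673 × V_2 = 0.0005455  =>  V_2 = 8.174 V
I_R2 = (V_1 - V_2)/R2 = (0 - 8.174)/47000 = -0.0001739 A
P_R2 = I_R2² × R2 = (-0.0001739)² × 47000 = 0.001422 W

Final answer: 0.001422 W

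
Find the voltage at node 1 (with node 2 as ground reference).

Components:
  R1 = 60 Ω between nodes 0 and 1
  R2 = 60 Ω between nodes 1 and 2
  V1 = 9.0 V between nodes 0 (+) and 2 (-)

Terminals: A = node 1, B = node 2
Nodal analysis, taking node 2 as the 0 V reference.
Source V1 fixes V_0 = 9 V.
KCL at each unknown node (sum of currents leaving = 0; resistances in Ω):
  Node 1: (V_1 - 9)/60 + (V_1 - 0)/60 = 0
Collecting terms: 0.03333 × V_1 = 0.15  =>  V_1 = 4.5 V
The requested potential is V_1 = 4.5 V.

Final answer: V_1 = 4.5 V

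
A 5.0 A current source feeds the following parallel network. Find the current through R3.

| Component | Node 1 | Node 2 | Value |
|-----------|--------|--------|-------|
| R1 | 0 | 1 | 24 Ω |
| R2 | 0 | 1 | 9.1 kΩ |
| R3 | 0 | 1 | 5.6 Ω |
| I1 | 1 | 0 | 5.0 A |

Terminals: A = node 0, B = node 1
All resistors sit directly between nodes 0 and 1, so they are in parallel and share one voltage V; the full source current 5 A splits among them.
1/R_par = 1/24 + 1/9100 + 1/5.6 = 0.2203 S  =>  R_par = 4.538 Ω
V = I × R_par = 5 × 4.538 = 22.69 V
I_R3 = V/R3 = 22.69/5.6 = 4.052 A

Final answer: 4.052 A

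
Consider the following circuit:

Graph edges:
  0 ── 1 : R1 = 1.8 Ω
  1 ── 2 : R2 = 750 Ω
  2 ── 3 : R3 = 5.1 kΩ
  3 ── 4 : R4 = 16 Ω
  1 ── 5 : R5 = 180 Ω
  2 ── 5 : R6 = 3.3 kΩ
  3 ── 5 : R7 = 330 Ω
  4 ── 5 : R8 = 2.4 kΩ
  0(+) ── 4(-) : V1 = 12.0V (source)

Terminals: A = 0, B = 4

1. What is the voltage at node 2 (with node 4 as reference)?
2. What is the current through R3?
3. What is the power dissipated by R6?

Nodal analysis, taking node 4 as the 0 V reference.
Source V1 fixes V_0 = 12 V.
KCL at each unknown node (sum of currents leaving = 0; resistances in Ω):
  Node 1: (V_1 - 12)/1.8 + (V_1 - V_2)/750 + (V_1 - V_5)/180 = 0
  Node 2: (V_2 - V_1)/750 + (V_2 - V_3)/5100 + (V_2 - V_5)/3300 = 0
  Node 3: (V_3 - V_2)/5100 + (V_3 - 0)/16 + (V_3 - V_5)/330 = 0
  Node 5: (V_5 - V_1)/180 + (V_5 - V_2)/3300 + (V_5 - V_3)/330 + (V_5 - 0)/2400 = 0
Collecting terms (coefficients in siemens):
  0.5624·V_1 - 0.001333·V_2 - 0.005556·V_5 = 6.667
  0.001832·V_2 - 0.001333·V_1 - 0.0001961·V_3 - 0.000303·V_5 = 0
  0.06573·V_3 - 0.0001961·V_2 - 0.00303·V_5 = 0
  0.009306·V_5 - 0.005556·V_1 - 0.000303·V_2 - 0.00303·V_3 = 0
Solving these 4 simultaneous equations (Gaussian elimination) gives:
  V_1 = 11.95 V, V_2 = 9.991 V, V_3 = 0.3795 V, V_5 = 7.584 V
Part 1:
  Read off the nodal solution: V_2 = 9.991 V
Part 2:
  I_R3 = (V_2 - V_3)/R3 = (9.991 - 0.3795)/5100 = 0.001885 A
  Magnitude: I_R3 = 0.001885 A
Part 3:
  I_R6 = (V_2 - V_5)/R6 = (9.991 - 7.584)/3300 = 0.0007294 A
  P_R6 = I_R6² × R6 = (0.0007294)² × 3300 = 0.001755 W

Final answers:
1. V_2 = 9.991 V
2. I_R3 = 0.001885 A
3. P_R6 = 0.001755 W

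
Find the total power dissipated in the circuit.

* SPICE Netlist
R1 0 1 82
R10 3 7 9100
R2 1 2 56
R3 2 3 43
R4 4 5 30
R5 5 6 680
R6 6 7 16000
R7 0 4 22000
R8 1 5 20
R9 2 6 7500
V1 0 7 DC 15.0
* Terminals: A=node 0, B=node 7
Nodal analysis, taking node 7 as the 0 V reference.
Source V1 fixes V_0 = 15 V.
KCL at each unknown node (sum of currents leaving = 0; resistances in Ω):
  Node 1: (V_1 - 15)/82 + (V_1 - V_2)/56 + (V_1 - V_5)/20 = 0
  Node 2: (V_2 - V_1)/56 + (V_2 - V_3)/43 + (V_2 - V_6)/7500 = 0
  Node 3: (V_3 - V_2)/43 + (V_3 - 0)/9100 = 0
  Node 4: (V_4 - V_5)/30 + (V_4 - 15)/22000 = 0
  Node 5: (V_5 - V_4)/30 + (V_5 - V_6)/680 + (V_5 - V_1)/20 = 0
  Node 6: (V_6 - V_5)/680 + (V_6 - 0)/16000 + (V_6 - V_2)/7500 = 0
Collecting terms (coefficients in siemens):
  0.08005·V_1 - 0.01786·V_2 - 0.05·V_5 = 0.1829
  0.04125·V_2 - 0.01786·V_1 - 0.02326·V_3 - 0.0001333·V_6 = 0
  0.02337·V_3 - 0.02326·V_2 = 0
  0.03338·V_4 - 0.03333·V_5 = 0.0006818
  0.0848·V_5 - 0.05·V_1 - 0.03333·V_4 - 0.001471·V_6 = 0
  0.001666·V_6 - 0.0001333·V_2 - 0.001471·V_5 = 0
Solving these 6 simultaneous equations (Gaussian elimination) gives:
  V_1 = 14.8 V, V_2 = 14.7 V, V_3 = 14.63 V, V_4 = 14.78 V
  V_5 = 14.78 V, V_6 = 14.22 V
Power in each resistor, P = (ΔV)²/R:
  P_R1 = (15 - 14.8)²/82 = 0.0005071 W
  P_R2 = (14.8 - 14.7)²/56 = 0.0001566 W
  P_R3 = (14.7 - 14.63)²/43 = 0.0001112 W
  P_R4 = (14.78 - 14.78)²/30 = 0.000000002997 W
  P_R5 = (14.78 - 14.22)²/680 = 0.000462 W
  P_R6 = (14.22 - 0)²/16000 = 0.01264 W
  P_R7 = (15 - 14.78)²/22000 = 0.000002198 W
  P_R8 = (14.8 - 14.78)²/20 = 0.00001326 W
  P_R9 = (14.7 - 14.22)²/7500 = 0.00003112 W
  P_R10 = (14.63 - 0)²/9100 = 0.02353 W
P_total = P_R1 + P_R2 + P_R3 + P_R4 + P_R5 + P_R6 + P_R7 + P_R8 + P_R9 + P_R10 = 0.03745 W

Final answer: 0.03745 W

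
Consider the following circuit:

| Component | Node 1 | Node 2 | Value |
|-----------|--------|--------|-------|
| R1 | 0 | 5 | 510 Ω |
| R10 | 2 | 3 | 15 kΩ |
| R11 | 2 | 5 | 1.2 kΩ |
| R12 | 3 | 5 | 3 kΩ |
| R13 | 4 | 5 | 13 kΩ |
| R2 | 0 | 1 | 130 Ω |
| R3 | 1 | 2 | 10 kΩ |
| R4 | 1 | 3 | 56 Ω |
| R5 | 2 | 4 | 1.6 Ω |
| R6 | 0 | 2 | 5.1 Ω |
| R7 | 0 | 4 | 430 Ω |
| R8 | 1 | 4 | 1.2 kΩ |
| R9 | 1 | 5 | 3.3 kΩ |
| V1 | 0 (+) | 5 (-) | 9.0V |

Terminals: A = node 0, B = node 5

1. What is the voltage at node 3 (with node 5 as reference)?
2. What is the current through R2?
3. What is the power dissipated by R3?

Nodal analysis, taking node 5 as the 0 V reference.
Source V1 fixes V_0 = 9 V.
KCL at each unknown node (sum of currents leaving = 0; resistances in Ω):
  Node 1: (V_1 - 9)/130 + (V_1 - V_2)/10000 + (V_1 - V_3)/56 + (V_1 - V_4)/1200 + (V_1 - 0)/3300 = 0
  Node 2: (V_2 - V_1)/10000 + (V_2 - V_4)/1.6 + (V_2 - 9)/5.1 + (V_2 - V_3)/15000 + (V_2 - 0)/1200 = 0
  Node 3: (V_3 - V_1)/56 + (V_3 - V_2)/15000 + (V_3 - 0)/3000 = 0
  Node 4: (V_4 - V_2)/1.6 + (V_4 - 9)/430 + (V_4 - V_1)/1200 + (V_4 - 0)/13000 = 0
Collecting terms (coefficients in siemens):
  0.02679·V_1 - 0.0001·V_2 - 0.01786·V_3 - 0.0008333·V_4 = 0.06923
  0.8221·V_2 - 0.0001·V_1 - 0.00006667·V_3 - 0.625·V_4 = 1.765
  0.01826·V_3 - 0.01786·V_1 - 0.00006667·V_2 = 0
  0.6282·V_4 - 0.0008333·V_1 - 0.625·V_2 = 0.02093
Solving these 4 simultaneous equations (Gaussian elimination) gives:
  V_1 = 8.388 V, V_2 = 8.956 V, V_3 = 8.237 V, V_4 = 8.954 V
Part 1:
  Read off the nodal solution: V_3 = 8.237 V
Part 2:
  I_R2 = (V_0 - V_1)/R2 = (9 - 8.388)/130 = 0.00471 A
  Magnitude: I_R2 = 0.00471 A
Part 3:
  I_R3 = (V_1 - V_2)/R3 = (8.388 - 8.956)/10000 = -0.00005684 A
  P_R3 = I_R3² × R3 = (-0.00005684)² × 10000 = 0.0000323 W

Final answers:
1. V_3 = 8.237 V
2. I_R2 = 0.00471 A
3. P_R3 = 3.23e-05 W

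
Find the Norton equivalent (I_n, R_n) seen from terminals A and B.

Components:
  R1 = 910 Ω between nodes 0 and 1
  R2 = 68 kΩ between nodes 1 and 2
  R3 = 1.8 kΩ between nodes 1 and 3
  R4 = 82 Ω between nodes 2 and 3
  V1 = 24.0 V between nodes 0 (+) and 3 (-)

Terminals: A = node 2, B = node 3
Find the Thévenin equivalent first; then I_n = V_th/R_th and R_n = R_th.
Step 1 — V_th is the open-circuit voltage V_A - V_B (nothing connected across the terminals).
Nodal analysis, taking node 3 as the 0 V reference.
Source V1 fixes V_0 = 24 V.
KCL at each unknown node (sum of currents leaving = 0; resistances in Ω):
  Node 1: (V_1 - 24)/910 + (V_1 - V_2)/68000 + (V_1 - 0)/1800 = 0
  Node 2: (V_2 - V_1)/68000 + (V_2 - 0)/82 = 0
Collecting terms (coefficients in siemens):
  0.001669·V_1 - 0.00001471·V_2 = 0.02637
  0.01221·V_2 - 0.00001471·V_1 = 0
Determinant D = (0.001669)(0.01221) - (-0.00001471)(-0.00001471) = 0.00002038
V_1 = [(0.02637)(0.01221) - (-0.00001471)(0)]/D = 15.8 V
V_2 = [(0.001669)(0) - (0.02637)(-0.00001471)]/D = 0.01903 V
V_th = V_2 - V_3 = 0.01903 - 0 = 0.01903 V
Step 2 — R_th: zero the source — replace V1 by a short circuit (node 3 merges into node 0) — and find the resistance seen between A (node 2) and B (node 0).
Reduce the network between node 2 (A) and node 0 (B) by series/parallel combination:
  Rp1 = R1 ‖ R3 (parallel, both between nodes 0 and 1) = 1/(1/910 + 1/1800) = 604.4 Ω
  Rs1 = R2 + Rp1 (series, joined only at node 1) = 68000 + 604.4 = 68600 Ω
  Rp2 = R4 ‖ Rs1 (parallel, both between nodes 0 and 2) = 1/(1/82 + 1/68600) = 81.9 Ω
R_th = 81.9 Ω
I_n = V_th/R_th = 0.01903/81.9 = 0.0002324 A, and R_n = R_th = 81.9 Ω

Final answer: I_n = 0.0002324 A, R_n = 81.9 Ω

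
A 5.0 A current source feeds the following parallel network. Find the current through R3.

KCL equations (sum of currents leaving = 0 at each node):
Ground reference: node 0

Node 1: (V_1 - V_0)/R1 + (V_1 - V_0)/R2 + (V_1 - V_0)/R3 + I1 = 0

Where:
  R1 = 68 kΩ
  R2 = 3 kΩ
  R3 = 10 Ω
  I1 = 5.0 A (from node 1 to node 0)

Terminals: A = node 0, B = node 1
All resistors sit directly between nodes 0 and 1, so they are in parallel and share one voltage V; the full source current 5 A splits among them.
1/R_par = 1/68000 + 1/3000 + 1/10 = 0.1003 S  =>  R_par = 9.965 Ω
V = I × R_par = 5 × 9.965 = 49.83 V
I_R3 = V/R3 = 49.83/10 = 4.983 A

Final answer: 4.983 A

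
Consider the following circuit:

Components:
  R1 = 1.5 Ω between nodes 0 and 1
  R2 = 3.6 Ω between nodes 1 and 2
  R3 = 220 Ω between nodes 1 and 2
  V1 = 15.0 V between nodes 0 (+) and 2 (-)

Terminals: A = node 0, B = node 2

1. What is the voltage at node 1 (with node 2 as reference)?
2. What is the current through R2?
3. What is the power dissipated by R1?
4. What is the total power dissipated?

Nodal analysis, taking node 2 as the 0 V reference.
Source V1 fixes V_0 = 15 V.
KCL at each unknown node (sum of currents leaving = 0; resistances in Ω):
  Node 1: (V_1 - 15)/1.5 + (V_1 - 0)/3.6 + (V_1 - 0)/220 = 0
Collecting terms: 0.949 × V_1 = 10  =>  V_1 = 10.54 V
Part 1:
  Read off the nodal solution: V_1 = 10.54 V
Part 2:
  I_R2 = (V_1 - V_2)/R2 = (10.54 - 0)/3.6 = 2.927 A
  Magnitude: I_R2 = 2.927 A
Part 3:
  I_R1 = (V_0 - V_1)/R1 = (15 - 10.54)/1.5 = 2.975 A
  P_R1 = I_R1² × R1 = (2.975)² × 1.5 = 13.28 W
Part 4:
  Power in each resistor, P = (ΔV)²/R:
    P_R1 = (15 - 10.54)²/1.5 = 13.28 W
    P_R2 = (10.54 - 0)²/3.6 = 30.84 W
    P_R3 = (10.54 - 0)²/220 = 0.5047 W
  P_total = P_R1 + P_R2 + P_R3 = 44.62 W

Final answers:
1. V_1 = 10.54 V
2. I_R2 = 2.927 A
3. P_R1 = 13.28 W
4. P_total = 44.62 W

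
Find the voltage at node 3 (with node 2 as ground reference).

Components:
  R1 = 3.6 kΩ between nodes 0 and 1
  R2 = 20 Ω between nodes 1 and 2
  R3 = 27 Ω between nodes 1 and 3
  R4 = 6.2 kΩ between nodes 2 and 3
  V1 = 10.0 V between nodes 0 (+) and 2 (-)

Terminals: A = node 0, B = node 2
Nodal analysis, taking node 2 as the 0 V reference.
Source V1 fixes V_0 = 10 V.
KCL at each unknown node (sum of currents leaving = 0; resistances in Ω):
  Node 1: (V_1 - 10)/3600 + (V_1 - 0)/20 + (V_1 - V_3)/27 = 0
  Node 3: (V_3 - V_1)/27 + (V_3 - 0)/6200 = 0
Collecting terms (coefficients in siemens):
  0.08731·V_1 - 0.03704·V_3 = 0.002778
  0.0372·V_3 - 0.03704·V_1 = 0
Determinant D = (0.08731)(0.0372) - (-0.03704)(-0.03704) = 0.001876
V_1 = [(0.002778)(0.0372) - (-0.03704)(0)]/D = 0.05507 V
V_3 = [(0.08731)(0) - (0.002778)(-0.03704)]/D = 0.05483 V
The requested potential is V_3 = 0.05483 V.

Final answer: V_3 = 0.05483 V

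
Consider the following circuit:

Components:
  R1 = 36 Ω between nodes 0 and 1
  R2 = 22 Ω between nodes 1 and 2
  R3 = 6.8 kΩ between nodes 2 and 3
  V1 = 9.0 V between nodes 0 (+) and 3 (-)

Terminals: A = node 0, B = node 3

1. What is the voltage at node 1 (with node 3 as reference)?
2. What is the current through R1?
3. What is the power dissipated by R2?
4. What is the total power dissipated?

Nodal analysis, taking node 3 as the 0 V reference.
Source V1 fixes V_0 = 9 V.
KCL at each unknown node (sum of currents leaving = 0; resistances in Ω):
  Node 1: (V_1 - 9)/36 + (V_1 - V_2)/22 = 0
  Node 2: (V_2 - V_1)/22 + (V_2 - 0)/6800 = 0
Collecting terms (coefficients in siemens):
  0.07323·V_1 - 0.04545·V_2 = 0.25
  0.0456·V_2 - 0.04545·V_1 = 0
Determinant D = (0.07323)(0.0456) - (-0.04545)(-0.04545) = 0.001273
V_1 = [(0.25)(0.0456) - (-0.04545)(0)]/D = 8.953 V
V_2 = [(0.07323)(0) - (0.25)(-0.04545)]/D = 8.924 V
Part 1:
  Read off the nodal solution: V_1 = 8.953 V
Part 2:
  I_R1 = (V_0 - V_1)/R1 = (9 - 8.953)/36 = 0.001312 A
  Magnitude: I_R1 = 0.001312 A
Part 3:
  I_R2 = (V_1 - V_2)/R2 = (8.953 - 8.924)/22 = 0.001312 A
  P_R2 = I_R2² × R2 = (0.001312)² × 22 = 0.00003789 W
Part 4:
  Power in each resistor, P = (ΔV)²/R:
    P_R1 = (9 - 8.953)²/36 = 0.000062 W
    P_R2 = (8.953 - 8.924)²/22 = 0.00003789 W
    P_R3 = (8.924 - 0)²/6800 = 0.01171 W
  P_total = P_R1 + P_R2 + P_R3 = 0.01181 W

Final answers:
1. V_1 = 8.953 V
2. I_R1 = 0.001312 A
3. P_R2 = 3.789e-05 W
4. P_total = 0.01181 W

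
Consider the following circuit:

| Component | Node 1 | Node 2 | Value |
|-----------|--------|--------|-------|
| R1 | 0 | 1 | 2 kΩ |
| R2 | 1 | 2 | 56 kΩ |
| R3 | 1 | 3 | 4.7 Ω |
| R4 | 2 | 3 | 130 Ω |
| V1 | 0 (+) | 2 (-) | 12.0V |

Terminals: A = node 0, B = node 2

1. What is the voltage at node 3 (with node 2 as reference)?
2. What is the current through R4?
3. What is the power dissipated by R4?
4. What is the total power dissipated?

Nodal analysis, taking node 2 as the 0 V reference.
Source V1 fixes V_0 = 12 V.
KCL at each unknown node (sum of currents leaving = 0; resistances in Ω):
  Node 1: (V_1 - 12)/2000 + (V_1 - 0)/56000 + (V_1 - V_3)/4.7 = 0
  Node 3: (V_3 - V_1)/4.7 + (V_3 - 0)/130 = 0
Collecting terms (coefficients in siemens):
  0.2133·V_1 - 0.2128·V_3 = 0.006
  0.2205·V_3 - 0.2128·V_1 = 0
Determinant D = (0.2133)(0.2205) - (-0.2128)(-0.2128) = 0.001751
V_1 = [(0.006)(0.2205) - (-0.2128)(0)]/D = 0.7555 V
V_3 = [(0.2133)(0) - (0.006)(-0.2128)]/D = 0.7291 V
Part 1:
  Read off the nodal solution: V_3 = 0.7291 V
Part 2:
  I_R4 = (V_2 - V_3)/R4 = (0 - 0.7291)/130 = -0.005609 A
  Magnitude: I_R4 = 0.005609 A
Part 3:
  I_R4 = (V_2 - V_3)/R4 = (0 - 0.7291)/130 = -0.005609 A
  P_R4 = I_R4² × R4 = (-0.005609)² × 130 = 0.00409 W
Part 4:
  Power in each resistor, P = (ΔV)²/R:
    P_R1 = (12 - 0.7555)²/2000 = 0.06322 W
    P_R2 = (0.7555 - 0)²/56000 = 0.00001019 W
    P_R3 = (0.7555 - 0.7291)²/4.7 = 0.0001479 W
    P_R4 = (0 - 0.7291)²/130 = 0.00409 W
  P_total = P_R1 + P_R2 + P_R3 + P_R4 = 0.06747 W

Final answers:
1. V_3 = 0.7291 V
2. I_R4 = 0.005609 A
3. P_R4 = 0.00409 W
4. P_total = 0.06747 W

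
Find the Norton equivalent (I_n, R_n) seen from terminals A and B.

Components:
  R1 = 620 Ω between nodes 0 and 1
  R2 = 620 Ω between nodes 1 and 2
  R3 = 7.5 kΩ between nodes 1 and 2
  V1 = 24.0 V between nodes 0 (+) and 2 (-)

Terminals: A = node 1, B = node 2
Find the Thévenin equivalent first; then I_n = V_th/R_th and R_n = R_th.
Step 1 — V_th is the open-circuit voltage V_A - V_B (nothing connected across the terminals).
Nodal analysis, taking node 2 as the 0 V reference.
Source V1 fixes V_0 = 24 V.
KCL at each unknown node (sum of currents leaving = 0; resistances in Ω):
  Node 1: (V_1 - 24)/620 + (V_1 - 0)/620 + (V_1 - 0)/7500 = 0
Collecting terms: 0.003359 × V_1 = 0.03871  =>  V_1 = 11.52 V
V_th = V_1 - V_2 = 11.52 - 0 = 11.52 V
Step 2 — R_th: zero the source — replace V1 by a short circuit (node 2 merges into node 0) — and find the resistance seen between A (node 1) and B (node 0).
Reduce the network between node 1 (A) and node 0 (B) by series/parallel combination:
  Rp1 = R1 ‖ R2 ‖ R3 (parallel, all between nodes 0 and 1) = 1/(1/620 + 1/620 + 1/7500) = 297.7 Ω
R_th = 297.7 Ω
I_n = V_th/R_th = 11.52/297.7 = 0.03871 A, and R_n = R_th = 297.7 Ω

Final answer: I_n = 0.03871 A, R_n = 297.7 Ω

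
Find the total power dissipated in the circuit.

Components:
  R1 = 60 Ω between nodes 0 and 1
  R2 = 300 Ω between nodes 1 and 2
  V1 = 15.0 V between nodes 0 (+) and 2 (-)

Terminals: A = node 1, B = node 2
Nodal analysis, taking node 2 as the 0 V reference.
Source V1 fixes V_0 = 15 V.
KCL at each unknown node (sum of currents leaving = 0; resistances in Ω):
  Node 1: (V_1 - 15)/60 + (V_1 - 0)/300 = 0
Collecting terms: 0.02 × V_1 = 0.25  =>  V_1 = 12.5 V
Power in each resistor, P = (ΔV)²/R:
  P_R1 = (15 - 12.5)²/60 = 0.1042 W
  P_R2 = (12.5 - 0)²/300 = 0.5208 W
P_total = P_R1 + P_R2 = 0.625 W

Final answer: 0.625 W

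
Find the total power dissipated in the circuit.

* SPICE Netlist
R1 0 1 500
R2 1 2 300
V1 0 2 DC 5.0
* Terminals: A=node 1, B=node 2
Nodal analysis, taking node 2 as the 0 V reference.
Source V1 fixes V_0 = 5 V.
KCL at each unknown node (sum of currents leaving = 0; resistances in Ω):
  Node 1: (V_1 - 5)/500 + (V_1 - 0)/300 = 0
Collecting terms: 0.005333 × V_1 = 0.01  =>  V_1 = 1.875 V
Power in each resistor, P = (ΔV)²/R:
  P_R1 = (5 - 1.875)²/500 = 0.01953 W
  P_R2 = (1.875 - 0)²/300 = 0.01172 W
P_total = P_R1 + P_R2 = 0.03125 W

Final answer: 0.03125 W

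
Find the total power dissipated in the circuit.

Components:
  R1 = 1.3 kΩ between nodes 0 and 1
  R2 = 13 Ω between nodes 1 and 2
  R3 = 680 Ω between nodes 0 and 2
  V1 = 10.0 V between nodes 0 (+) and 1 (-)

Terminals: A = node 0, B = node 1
Nodal analysis, taking node 1 as the 0 V reference.
Source V1 fixes V_0 = 10 V.
KCL at each unknown node (sum of currents leaving = 0; resistances in Ω):
  Node 2: (V_2 - 0)/13 + (V_2 - 10)/680 = 0
Collecting terms: 0.07839 × V_2 = 0.01471  =>  V_2 = 0.1876 V
Power in each resistor, P = (ΔV)²/R:
  P_R1 = (10 - 0)²/1300 = 0.07692 W
  P_R2 = (0 - 0.1876)²/13 = 0.002707 W
  P_R3 = (10 - 0.1876)²/680 = 0.1416 W
P_total = P_R1 + P_R2 + P_R3 = 0.2212 W

Final answer: 0.2212 W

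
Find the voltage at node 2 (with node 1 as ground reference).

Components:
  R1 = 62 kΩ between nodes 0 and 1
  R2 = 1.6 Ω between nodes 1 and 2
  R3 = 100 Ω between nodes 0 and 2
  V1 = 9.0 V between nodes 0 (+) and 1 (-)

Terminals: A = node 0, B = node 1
Nodal analysis, taking node 1 as the 0 V reference.
Source V1 fixes V_0 = 9 V.
KCL at each unknown node (sum of currents leaving = 0; resistances in Ω):
  Node 2: (V_2 - 0)/1.6 + (V_2 - 9)/100 = 0
Collecting terms: 0.635 × V_2 = 0.09  =>  V_2 = 0.1417 V
The requested potential is V_2 = 0.1417 V.

Final answer: V_2 = 0.1417 V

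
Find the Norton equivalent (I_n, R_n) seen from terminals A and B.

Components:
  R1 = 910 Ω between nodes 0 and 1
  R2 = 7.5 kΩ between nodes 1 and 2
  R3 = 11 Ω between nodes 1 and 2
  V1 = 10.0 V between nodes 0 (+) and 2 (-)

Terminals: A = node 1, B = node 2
Find the Thévenin equivalent first; then I_n = V_th/R_th and R_n = R_th.
Step 1 — V_th is the open-circuit voltage V_A - V_B (nothing connected across the terminals).
Nodal analysis, taking node 2 as the 0 V reference.
Source V1 fixes V_0 = 10 V.
KCL at each unknown node (sum of currents leaving = 0; resistances in Ω):
  Node 1: (V_1 - 10)/910 + (V_1 - 0)/7500 + (V_1 - 0)/11 = 0
Collecting terms: 0.09214 × V_1 = 0.01099  =>  V_1 = 0.1193 V
V_th = V_1 - V_2 = 0.1193 - 0 = 0.1193 V
Step 2 — R_th: zero the source — replace V1 by a short circuit (node 2 merges into node 0) — and find the resistance seen between A (node 1) and B (node 0).
Reduce the network between node 1 (A) and node 0 (B) by series/parallel combination:
  Rp1 = R1 ‖ R2 ‖ R3 (parallel, all between nodes 0 and 1) = 1/(1/910 + 1/7500 + 1/11) = 10.85 Ω
R_th = 10.85 Ω
I_n = V_th/R_th = 0.1193/10.85 = 0.01099 A, and R_n = R_th = 10.85 Ω

Final answer: I_n = 0.01099 A, R_n = 10.85 Ω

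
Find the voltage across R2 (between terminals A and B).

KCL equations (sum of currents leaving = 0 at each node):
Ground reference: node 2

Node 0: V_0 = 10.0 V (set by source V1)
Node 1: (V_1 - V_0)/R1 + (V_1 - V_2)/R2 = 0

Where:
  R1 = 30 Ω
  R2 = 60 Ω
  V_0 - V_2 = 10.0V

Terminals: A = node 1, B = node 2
R1 and R2 are in series across V1 (node 0 → node 1 → node 2), and the output A–B is taken across R2, so this is a voltage divider.
Series current: I = V1/(R1 + R2) = 10/(30 + 60) = 10/90 = 0.1111 A
V_R2 = I × R2 = V1 × R2/(R1 + R2) = 10 × 60/90 = 6.667 V

Final answer: 6.667 V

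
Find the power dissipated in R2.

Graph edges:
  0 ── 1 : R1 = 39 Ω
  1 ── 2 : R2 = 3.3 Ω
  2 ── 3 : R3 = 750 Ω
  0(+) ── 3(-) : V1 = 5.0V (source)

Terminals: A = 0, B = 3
Nodal analysis, taking node 3 as the 0 V reference.
Source V1 fixes V_0 = 5 V.
KCL at each unknown node (sum of currents leaving = 0; resistances in Ω):
  Node 1: (V_1 - 5)/39 + (V_1 - V_2)/3.3 = 0
  Node 2: (V_2 - V_1)/3.3 + (V_2 - 0)/750 = 0
Collecting terms (coefficients in siemens):
  0.3287·V_1 - 0.303·V_2 = 0.1282
  0.3044·V_2 - 0.303·V_1 = 0
Determinant D = (0.3287)(0.3044) - (-0.303)(-0.303) = 0.008208
V_1 = [(0.1282)(0.3044) - (-0.303)(0)]/D = 4.754 V
V_2 = [(0.3287)(0) - (0.1282)(-0.303)]/D = 4.733 V
I_R2 = (V_1 - V_2)/R2 = (4.754 - 4.733)/3.3 = 0.006311 A
P_R2 = I_R2² × R2 = (0.006311)² × 3.3 = 0.0001314 W

Final answer: 0.0001314 W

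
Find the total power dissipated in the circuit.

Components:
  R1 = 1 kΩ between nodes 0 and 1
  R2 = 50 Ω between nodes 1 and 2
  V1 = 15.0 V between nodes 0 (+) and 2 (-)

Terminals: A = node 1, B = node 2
Nodal analysis, taking node 2 as the 0 V reference.
Source V1 fixes V_0 = 15 V.
KCL at each unknown node (sum of currents leaving = 0; resistances in Ω):
  Node 1: (V_1 - 15)/1000 + (V_1 - 0)/50 = 0
Collecting terms: 0.021 × V_1 = 0.015  =>  V_1 = 0.7143 V
Power in each resistor, P = (ΔV)²/R:
  P_R1 = (15 - 0.7143)²/1000 = 0.2041 W
  P_R2 = (0.7143 - 0)²/50 = 0.0102 W
P_total = P_R1 + P_R2 = 0.2143 W

Final answer: 0.2143 W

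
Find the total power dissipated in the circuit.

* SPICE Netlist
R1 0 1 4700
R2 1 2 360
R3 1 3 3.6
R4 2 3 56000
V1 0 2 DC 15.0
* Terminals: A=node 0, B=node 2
Nodal analysis, taking node 2 as the 0 V reference.
Source V1 fixes V_0 = 15 V.
KCL at each unknown node (sum of currents leaving = 0; resistances in Ω):
  Node 1: (V_1 - 15)/4700 + (V_1 - 0)/360 + (V_1 - V_3)/3.6 = 0
  Node 3: (V_3 - V_1)/3.6 + (V_3 - 0)/56000 = 0
Collecting terms (coefficients in siemens):
  0.2808·V_1 - 0.2778·V_3 = 0.003191
  0.2778·V_3 - 0.2778·V_1 = 0
Determinant D = (0.2808)(0.2778) - (-0.2778)(-0.2778) = 0.0008357
V_1 = [(0.003191)(0.2778) - (-0.2778)(0)]/D = 1.061 V
V_3 = [(0.2808)(0) - (0.003191)(-0.2778)]/D = 1.061 V
Power in each resistor, P = (ΔV)²/R:
  P_R1 = (15 - 1.061)²/4700 = 0.04134 W
  P_R2 = (1.061 - 0)²/360 = 0.003126 W
  P_R3 = (1.061 - 1.061)²/3.6 = 0.000000001292 W
  P_R4 = (0 - 1.061)²/56000 = 0.00002009 W
P_total = P_R1 + P_R2 + P_R3 + P_R4 = 0.04449 W

Final answer: 0.04449 W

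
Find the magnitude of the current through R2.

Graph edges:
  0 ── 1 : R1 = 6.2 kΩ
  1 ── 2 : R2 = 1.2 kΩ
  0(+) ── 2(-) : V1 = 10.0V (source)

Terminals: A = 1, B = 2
Nodal analysis, taking node 2 as the 0 V reference.
Source V1 fixes V_0 = 10 V.
KCL at each unknown node (sum of currents leaving = 0; resistances in Ω):
  Node 1: (V_1 - 10)/6200 + (V_1 - 0)/1200 = 0
Collecting terms: 0.0009946 × V_1 = 0.001613  =>  V_1 = 1.622 V
I_R2 = (V_1 - V_2)/R2 = (1.622 - 0)/1200 = 0.001351 A
|I_R2| = 0.001351 A

Final answer: |I_R2| = 0.001351 A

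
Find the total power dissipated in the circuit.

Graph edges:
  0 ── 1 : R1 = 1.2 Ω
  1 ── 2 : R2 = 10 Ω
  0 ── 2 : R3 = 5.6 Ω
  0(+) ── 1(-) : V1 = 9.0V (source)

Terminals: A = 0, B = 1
Nodal analysis, taking node 1 as the 0 V reference.
Source V1 fixes V_0 = 9 V.
KCL at each unknown node (sum of currents leaving = 0; resistances in Ω):
  Node 2: (V_2 - 0)/10 + (V_2 - 9)/5.6 = 0
Collecting terms: 0.2786 × V_2 = 1.607  =>  V_2 = 5.769 V
Power in each resistor, P = (ΔV)²/R:
  P_R1 = (9 - 0)²/1.2 = 67.5 W
  P_R2 = (0 - 5.769)²/10 = 3.328 W
  P_R3 = (9 - 5.769)²/5.6 = 1.864 W
P_total = P_R1 + P_R2 + P_R3 = 72.69 W

Final answer: 72.69 W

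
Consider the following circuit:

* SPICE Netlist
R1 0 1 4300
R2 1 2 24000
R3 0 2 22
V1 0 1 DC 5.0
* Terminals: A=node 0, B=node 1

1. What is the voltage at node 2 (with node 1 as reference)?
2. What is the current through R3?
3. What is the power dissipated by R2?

Nodal analysis, taking node 1 as the 0 V reference.
Source V1 fixes V_0 = 5 V.
KCL at each unknown node (sum of currents leaving = 0; resistances in Ω):
  Node 2: (V_2 - 0)/24000 + (V_2 - 5)/22 = 0
Collecting terms: 0.0455 × V_2 = 0.2273  =>  V_2 = 4.995 V
Part 1:
  Read off the nodal solution: V_2 = 4.995 V
Part 2:
  I_R3 = (V_0 - V_2)/R3 = (5 - 4.995)/22 = 0.0002081 A
  Magnitude: I_R3 = 0.0002081 A
Part 3:
  I_R2 = (V_1 - V_2)/R2 = (0 - 4.995)/24000 = -0.0002081 A
  P_R2 = I_R2² × R2 = (-0.0002081)² × 24000 = 0.00104 W

Final answers:
1. V_2 = 4.995 V
2. I_R3 = 0.0002081 A
3. P_R2 = 0.00104 W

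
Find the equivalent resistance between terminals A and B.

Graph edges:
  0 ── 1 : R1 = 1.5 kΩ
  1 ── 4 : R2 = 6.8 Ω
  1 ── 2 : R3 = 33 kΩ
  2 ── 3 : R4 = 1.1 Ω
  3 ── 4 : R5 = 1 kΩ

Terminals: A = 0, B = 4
Reduce the network between node 0 (A) and node 4 (B) by series/parallel combination:
  Rs1 = R3 + R4 (series, joined only at node 2) = 33000 + 1.1 = 33000 Ω
  Rs2 = R5 + Rs1 (series, joined only at node 3) = 1000 + 33000 = 34000 Ω
  Rp1 = R2 ‖ Rs2 (parallel, both between nodes 1 and 4) = 1/(1/6.8 + 1/34000) = 6.799 Ω
  Rs3 = R1 + Rp1 (series, joined only at node 1) = 1500 + 6.799 = 1507 Ω
R_eq = 1.507 kΩ

Final answer: 1.507 kΩ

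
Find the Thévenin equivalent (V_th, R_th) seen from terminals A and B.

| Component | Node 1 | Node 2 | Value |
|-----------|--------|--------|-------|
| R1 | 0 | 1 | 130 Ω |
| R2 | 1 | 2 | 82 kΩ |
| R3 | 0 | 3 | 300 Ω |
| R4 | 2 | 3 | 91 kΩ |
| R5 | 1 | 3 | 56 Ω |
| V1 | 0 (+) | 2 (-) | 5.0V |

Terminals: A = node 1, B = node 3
Step 1 — V_th is the open-circuit voltage V_A - V_B (nothing connected across the terminals).
Nodal analysis, taking node 2 as the 0 V reference.
Source V1 fixes V_0 = 5 V.
KCL at each unknown node (sum of currents leaving = 0; resistances in Ω):
  Node 1: (V_1 - 5)/130 + (V_1 - 0)/82000 + (V_1 - V_3)/56 = 0
  Node 3: (V_3 - 5)/300 + (V_3 - 0)/91000 + (V_3 - V_1)/56 = 0
Collecting terms (coefficients in siemens):
  0.02556·V_1 - 0.01786·V_3 = 0.03846
  0.0212·V_3 - 0.01786·V_1 = 0.01667
Determinant D = (0.02556)(0.0212) - (-0.01786)(-0.01786) = 0.0002231
V_1 = [(0.03846)(0.0212) - (-0.01786)(0.01667)]/D = 4.99 V
V_3 = [(0.02556)(0.01667) - (0.03846)(-0.01786)]/D = 4.989 V
V_th = V_1 - V_3 = 4.99 - 4.989 = 0.0009836 V
Step 2 — R_th: zero the source — replace V1 by a short circuit (node 2 merges into node 0) — and find the resistance seen between A (node 1) and B (node 3).
Reduce the network between node 1 (A) and node 3 (B) by series/parallel combination:
  Rp1 = R1 ‖ R2 (parallel, both between nodes 0 and 1) = 1/(1/130 + 1/82000) = 129.8 Ω
  Rp2 = R3 ‖ R4 (parallel, both between nodes 0 and 3) = 1/(1/300 + 1/91000) = 299 Ω
  Rs1 = Rp1 + Rp2 (series, joined only at node 0) = 129.8 + 299 = 428.8 Ω
  Rp3 = R5 ‖ Rs1 (parallel, both between nodes 1 and 3) = 1/(1/56 + 1/428.8) = 49.53 Ω
R_th = 49.53 Ω

Final answer: V_th = 0.0009836 V, R_th = 49.53 Ω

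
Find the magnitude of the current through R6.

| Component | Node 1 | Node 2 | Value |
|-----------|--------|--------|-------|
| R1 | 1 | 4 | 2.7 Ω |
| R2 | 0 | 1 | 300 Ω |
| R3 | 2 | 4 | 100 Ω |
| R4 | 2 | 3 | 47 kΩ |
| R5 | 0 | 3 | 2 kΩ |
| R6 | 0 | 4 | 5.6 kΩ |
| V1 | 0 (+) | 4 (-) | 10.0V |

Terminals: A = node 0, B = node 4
Nodal analysis, taking node 4 as the 0 V reference.
Source V1 fixes V_0 = 10 V.
KCL at each unknown node (sum of currents leaving = 0; resistances in Ω):
  Node 1: (V_1 - 0)/2.7 + (V_1 - 10)/300 = 0
  Node 2: (V_2 - 0)/100 + (V_2 - V_3)/47000 = 0
  Node 3: (V_3 - V_2)/47000 + (V_3 - 10)/2000 = 0
Collecting terms (coefficients in siemens):
  0.3737·V_1 = 0.03333
  0.01002·V_2 - 0.00002128·V_3 = 0
  0.0005213·V_3 - 0.00002128·V_2 = 0.005
Solving these 3 simultaneous equations (Gaussian elimination) gives:
  V_1 = 0.0892 V, V_2 = 0.02037 V, V_3 = 9.593 V
I_R6 = (V_0 - V_4)/R6 = (10 - 0)/5600 = 0.001786 A
|I_R6| = 0.001786 A

Final answer: |I_R6| = 0.001786 A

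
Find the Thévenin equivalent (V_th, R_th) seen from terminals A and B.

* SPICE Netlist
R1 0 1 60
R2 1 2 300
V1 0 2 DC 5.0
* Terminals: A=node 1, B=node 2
Step 1 — V_th is the open-circuit voltage V_A - V_B (nothing connected across the terminals).
Nodal analysis, taking node 2 as the 0 V reference.
Source V1 fixes V_0 = 5 V.
KCL at each unknown node (sum of currents leaving = 0; resistances in Ω):
  Node 1: (V_1 - 5)/60 + (V_1 - 0)/300 = 0
Collecting terms: 0.02 × V_1 = 0.08333  =>  V_1 = 4.167 V
V_th = V_1 - V_2 = 4.167 - 0 = 4.167 V
Step 2 — R_th: zero the source — replace V1 by a short circuit (node 2 merges into node 0) — and find the resistance seen between A (node 1) and B (node 0).
Reduce the network between node 1 (A) and node 0 (B) by series/parallel combination:
  Rp1 = R1 ‖ R2 (parallel, both between nodes 0 and 1) = 1/(1/60 + 1/300) = 50 Ω
R_th = 50 Ω

Final answer: V_th = 4.167 V, R_th = 50 Ω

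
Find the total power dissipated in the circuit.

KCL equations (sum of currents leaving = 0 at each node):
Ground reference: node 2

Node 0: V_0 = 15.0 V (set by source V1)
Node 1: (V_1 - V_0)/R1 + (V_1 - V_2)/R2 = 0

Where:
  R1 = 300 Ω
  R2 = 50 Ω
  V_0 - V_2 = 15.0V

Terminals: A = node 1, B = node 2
Nodal analysis, taking node 2 as the 0 V reference.
Source V1 fixes V_0 = 15 V.
KCL at each unknown node (sum of currents leaving = 0; resistances in Ω):
  Node 1: (V_1 - 15)/300 + (V_1 - 0)/50 = 0
Collecting terms: 0.02333 × V_1 = 0.05  =>  V_1 = 2.143 V
Power in each resistor, P = (ΔV)²/R:
  P_R1 = (15 - 2.143)²/300 = 0.551 W
  P_R2 = (2.143 - 0)²/50 = 0.09184 W
P_total = P_R1 + P_R2 = 0.6429 W

Final answer: 0.6429 W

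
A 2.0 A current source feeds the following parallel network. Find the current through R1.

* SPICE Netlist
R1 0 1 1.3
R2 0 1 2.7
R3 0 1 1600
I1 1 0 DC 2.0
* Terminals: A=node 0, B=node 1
All resistors sit directly between nodes 0 and 1, so they are in parallel and share one voltage V; the full source current 2 A splits among them.
1/R_par = 1/1.3 + 1/2.7 + 1/1600 = 1.14 S  =>  R_par = 0.877 Ω
V = I × R_par = 2 × 0.877 = 1.754 V
I_R1 = V/R1 = 1.754/1.3 = 1.349 A

Final answer: 1.349 A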